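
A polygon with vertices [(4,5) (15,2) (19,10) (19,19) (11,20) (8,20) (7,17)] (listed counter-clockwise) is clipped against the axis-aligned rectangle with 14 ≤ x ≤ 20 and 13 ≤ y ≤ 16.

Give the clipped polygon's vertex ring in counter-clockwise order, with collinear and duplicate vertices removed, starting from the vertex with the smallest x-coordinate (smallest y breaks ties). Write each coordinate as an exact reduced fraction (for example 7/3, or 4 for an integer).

1. After x ≥ 14: [(14,25/11) (15,2) (19,10) (19,19) (14,157/8)]
2. After x ≤ 20: [(14,25/11) (15,2) (19,10) (19,19) (14,157/8)]
3. After y ≥ 13: [(14,13) (19,13) (19,19) (14,157/8)]
4. After y ≤ 16: [(14,16) (14,13) (19,13) (19,16)]
5. Canonical ring: [(14,13) (19,13) (19,16) (14,16)]

Clipped polygon: [(14,13) (19,13) (19,16) (14,16)]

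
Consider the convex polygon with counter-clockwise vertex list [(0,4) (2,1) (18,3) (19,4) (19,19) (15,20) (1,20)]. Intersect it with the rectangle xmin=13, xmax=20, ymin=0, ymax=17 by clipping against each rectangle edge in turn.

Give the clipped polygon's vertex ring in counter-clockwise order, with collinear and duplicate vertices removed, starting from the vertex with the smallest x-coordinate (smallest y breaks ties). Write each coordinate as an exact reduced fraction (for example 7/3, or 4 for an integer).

Clipped polygon: [(13,19/8) (18,3) (19,4) (19,17) (13,17)]

1. After x ≥ 13: [(13,19/8) (18,3) (19,4) (19,19) (15,20) (13,20)]
2. After x ≤ 20: [(13,19/8) (18,3) (19,4) (19,19) (15,20) (13,20)]
3. After y ≥ 0: [(13,19/8) (18,3) (19,4) (19,19) (15,20) (13,20)]
4. After y ≤ 17: [(13,17) (13,19/8) (18,3) (19,4) (19,17)]
5. Canonical ring: [(13,19/8) (18,3) (19,4) (19,17) (13,17)]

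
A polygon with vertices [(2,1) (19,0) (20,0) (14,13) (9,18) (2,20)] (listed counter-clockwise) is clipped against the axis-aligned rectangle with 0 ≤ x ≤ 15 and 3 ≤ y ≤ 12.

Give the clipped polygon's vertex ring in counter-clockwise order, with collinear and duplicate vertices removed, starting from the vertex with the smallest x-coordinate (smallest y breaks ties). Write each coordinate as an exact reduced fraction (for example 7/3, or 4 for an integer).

1. After x ≥ 0: [(2,1) (19,0) (20,0) (14,13) (9,18) (2,20)]
2. After x ≤ 15: [(2,1) (15,4/17) (15,65/6) (14,13) (9,18) (2,20)]
3. After y ≥ 3: [(2,3) (15,3) (15,65/6) (14,13) (9,18) (2,20)]
4. After y ≤ 12: [(2,12) (2,3) (15,3) (15,65/6) (188/13,12)]
5. Canonical ring: [(2,3) (15,3) (15,65/6) (188/13,12) (2,12)]

Clipped polygon: [(2,3) (15,3) (15,65/6) (188/13,12) (2,12)]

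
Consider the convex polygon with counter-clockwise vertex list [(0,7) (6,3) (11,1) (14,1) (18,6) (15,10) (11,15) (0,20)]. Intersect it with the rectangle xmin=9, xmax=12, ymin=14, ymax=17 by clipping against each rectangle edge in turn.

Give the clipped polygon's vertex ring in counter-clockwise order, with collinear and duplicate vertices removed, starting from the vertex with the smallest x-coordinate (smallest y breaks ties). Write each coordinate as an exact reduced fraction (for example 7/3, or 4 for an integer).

Clipped polygon: [(9,14) (59/5,14) (11,15) (9,175/11)]

1. After x ≥ 9: [(9,9/5) (11,1) (14,1) (18,6) (15,10) (11,15) (9,175/11)]
2. After x ≤ 12: [(9,9/5) (11,1) (12,1) (12,55/4) (11,15) (9,175/11)]
3. After y ≥ 14: [(9,14) (59/5,14) (11,15) (9,175/11)]
4. After y ≤ 17: [(9,14) (59/5,14) (11,15) (9,175/11)]
5. Canonical ring: [(9,14) (59/5,14) (11,15) (9,175/11)]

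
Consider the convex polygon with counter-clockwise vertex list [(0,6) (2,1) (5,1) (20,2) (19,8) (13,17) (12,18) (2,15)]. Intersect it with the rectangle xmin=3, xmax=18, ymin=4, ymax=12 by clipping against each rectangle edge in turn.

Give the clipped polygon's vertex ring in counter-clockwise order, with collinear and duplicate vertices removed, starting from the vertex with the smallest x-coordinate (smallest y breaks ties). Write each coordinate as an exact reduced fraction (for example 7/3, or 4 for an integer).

Clipped polygon: [(3,4) (18,4) (18,19/2) (49/3,12) (3,12)]

1. After x ≥ 3: [(3,1) (5,1) (20,2) (19,8) (13,17) (12,18) (3,153/10)]
2. After x ≤ 18: [(3,1) (5,1) (18,28/15) (18,19/2) (13,17) (12,18) (3,153/10)]
3. After y ≥ 4: [(3,4) (18,4) (18,19/2) (13,17) (12,18) (3,153/10)]
4. After y ≤ 12: [(3,12) (3,4) (18,4) (18,19/2) (49/3,12)]
5. Canonical ring: [(3,4) (18,4) (18,19/2) (49/3,12) (3,12)]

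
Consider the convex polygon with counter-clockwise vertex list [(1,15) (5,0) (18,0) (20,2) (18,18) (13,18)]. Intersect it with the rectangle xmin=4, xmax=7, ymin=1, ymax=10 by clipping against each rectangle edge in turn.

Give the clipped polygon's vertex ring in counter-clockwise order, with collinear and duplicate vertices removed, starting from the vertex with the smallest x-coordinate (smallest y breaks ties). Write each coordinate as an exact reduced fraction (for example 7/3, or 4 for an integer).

Clipped polygon: [(4,15/4) (71/15,1) (7,1) (7,10) (4,10)]

1. After x ≥ 4: [(4,63/4) (4,15/4) (5,0) (18,0) (20,2) (18,18) (13,18)]
2. After x ≤ 7: [(7,33/2) (4,63/4) (4,15/4) (5,0) (7,0)]
3. After y ≥ 1: [(7,1) (7,33/2) (4,63/4) (4,15/4) (71/15,1)]
4. After y ≤ 10: [(7,1) (7,10) (4,10) (4,15/4) (71/15,1)]
5. Canonical ring: [(4,15/4) (71/15,1) (7,1) (7,10) (4,10)]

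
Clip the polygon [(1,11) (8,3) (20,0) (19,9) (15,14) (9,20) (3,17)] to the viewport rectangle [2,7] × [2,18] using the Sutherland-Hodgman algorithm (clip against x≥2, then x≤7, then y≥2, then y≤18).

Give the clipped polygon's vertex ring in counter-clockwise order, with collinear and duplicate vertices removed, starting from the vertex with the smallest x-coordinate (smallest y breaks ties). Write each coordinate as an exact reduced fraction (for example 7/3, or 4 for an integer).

1. After x ≥ 2: [(2,14) (2,69/7) (8,3) (20,0) (19,9) (15,14) (9,20) (3,17)]
2. After x ≤ 7: [(2,14) (2,69/7) (7,29/7) (7,19) (3,17)]
3. After y ≥ 2: [(2,14) (2,69/7) (7,29/7) (7,19) (3,17)]
4. After y ≤ 18: [(2,14) (2,69/7) (7,29/7) (7,18) (5,18) (3,17)]
5. Canonical ring: [(2,69/7) (7,29/7) (7,18) (5,18) (3,17) (2,14)]

Clipped polygon: [(2,69/7) (7,29/7) (7,18) (5,18) (3,17) (2,14)]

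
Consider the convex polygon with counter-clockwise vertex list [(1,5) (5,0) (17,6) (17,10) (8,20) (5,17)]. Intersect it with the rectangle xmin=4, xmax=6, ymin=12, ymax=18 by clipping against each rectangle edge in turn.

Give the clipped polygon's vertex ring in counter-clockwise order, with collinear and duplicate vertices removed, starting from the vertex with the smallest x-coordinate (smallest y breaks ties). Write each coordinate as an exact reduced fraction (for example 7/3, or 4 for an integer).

1. After x ≥ 4: [(4,14) (4,5/4) (5,0) (17,6) (17,10) (8,20) (5,17)]
2. After x ≤ 6: [(4,14) (4,5/4) (5,0) (6,1/2) (6,18) (5,17)]
3. After y ≥ 12: [(4,14) (4,12) (6,12) (6,18) (5,17)]
4. After y ≤ 18: [(4,14) (4,12) (6,12) (6,18) (5,17)]
5. Canonical ring: [(4,12) (6,12) (6,18) (5,17) (4,14)]

Clipped polygon: [(4,12) (6,12) (6,18) (5,17) (4,14)]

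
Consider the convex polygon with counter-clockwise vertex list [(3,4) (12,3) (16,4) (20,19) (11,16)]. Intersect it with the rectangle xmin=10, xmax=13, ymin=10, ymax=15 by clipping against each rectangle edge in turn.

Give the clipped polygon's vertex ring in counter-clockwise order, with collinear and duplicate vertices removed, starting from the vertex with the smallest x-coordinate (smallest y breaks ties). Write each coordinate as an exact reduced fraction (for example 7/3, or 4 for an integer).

1. After x ≥ 10: [(10,29/2) (10,29/9) (12,3) (16,4) (20,19) (11,16)]
2. After x ≤ 13: [(10,29/2) (10,29/9) (12,3) (13,13/4) (13,50/3) (11,16)]
3. After y ≥ 10: [(10,29/2) (10,10) (13,10) (13,50/3) (11,16)]
4. After y ≤ 15: [(31/3,15) (10,29/2) (10,10) (13,10) (13,15)]
5. Canonical ring: [(10,10) (13,10) (13,15) (31/3,15) (10,29/2)]

Clipped polygon: [(10,10) (13,10) (13,15) (31/3,15) (10,29/2)]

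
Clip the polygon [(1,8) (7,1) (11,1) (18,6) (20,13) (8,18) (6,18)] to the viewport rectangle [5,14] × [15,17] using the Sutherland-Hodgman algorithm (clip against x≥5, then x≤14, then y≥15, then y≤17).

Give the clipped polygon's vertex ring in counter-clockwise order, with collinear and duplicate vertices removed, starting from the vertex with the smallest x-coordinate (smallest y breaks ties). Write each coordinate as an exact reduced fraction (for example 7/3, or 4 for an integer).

1. After x ≥ 5: [(5,16) (5,10/3) (7,1) (11,1) (18,6) (20,13) (8,18) (6,18)]
2. After x ≤ 14: [(5,16) (5,10/3) (7,1) (11,1) (14,22/7) (14,31/2) (8,18) (6,18)]
3. After y ≥ 15: [(5,16) (5,15) (14,15) (14,31/2) (8,18) (6,18)]
4. After y ≤ 17: [(11/2,17) (5,16) (5,15) (14,15) (14,31/2) (52/5,17)]
5. Canonical ring: [(5,15) (14,15) (14,31/2) (52/5,17) (11/2,17) (5,16)]

Clipped polygon: [(5,15) (14,15) (14,31/2) (52/5,17) (11/2,17) (5,16)]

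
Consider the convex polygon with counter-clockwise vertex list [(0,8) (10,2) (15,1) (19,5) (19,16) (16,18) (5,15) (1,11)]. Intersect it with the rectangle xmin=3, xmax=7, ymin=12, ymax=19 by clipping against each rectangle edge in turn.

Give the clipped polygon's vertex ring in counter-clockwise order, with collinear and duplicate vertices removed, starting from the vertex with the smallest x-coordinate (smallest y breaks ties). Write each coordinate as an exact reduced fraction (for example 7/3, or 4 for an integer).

Clipped polygon: [(3,12) (7,12) (7,171/11) (5,15) (3,13)]

1. After x ≥ 3: [(3,31/5) (10,2) (15,1) (19,5) (19,16) (16,18) (5,15) (3,13)]
2. After x ≤ 7: [(3,31/5) (7,19/5) (7,171/11) (5,15) (3,13)]
3. After y ≥ 12: [(3,12) (7,12) (7,171/11) (5,15) (3,13)]
4. After y ≤ 19: [(3,12) (7,12) (7,171/11) (5,15) (3,13)]
5. Canonical ring: [(3,12) (7,12) (7,171/11) (5,15) (3,13)]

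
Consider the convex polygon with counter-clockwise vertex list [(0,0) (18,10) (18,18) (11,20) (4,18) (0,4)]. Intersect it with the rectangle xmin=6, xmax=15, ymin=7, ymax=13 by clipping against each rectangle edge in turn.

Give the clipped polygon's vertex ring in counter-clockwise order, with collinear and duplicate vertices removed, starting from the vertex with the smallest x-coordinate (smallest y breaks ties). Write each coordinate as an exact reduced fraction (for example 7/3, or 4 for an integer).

1. After x ≥ 6: [(6,10/3) (18,10) (18,18) (11,20) (6,130/7)]
2. After x ≤ 15: [(6,10/3) (15,25/3) (15,132/7) (11,20) (6,130/7)]
3. After y ≥ 7: [(6,7) (63/5,7) (15,25/3) (15,132/7) (11,20) (6,130/7)]
4. After y ≤ 13: [(6,13) (6,7) (63/5,7) (15,25/3) (15,13)]
5. Canonical ring: [(6,7) (63/5,7) (15,25/3) (15,13) (6,13)]

Clipped polygon: [(6,7) (63/5,7) (15,25/3) (15,13) (6,13)]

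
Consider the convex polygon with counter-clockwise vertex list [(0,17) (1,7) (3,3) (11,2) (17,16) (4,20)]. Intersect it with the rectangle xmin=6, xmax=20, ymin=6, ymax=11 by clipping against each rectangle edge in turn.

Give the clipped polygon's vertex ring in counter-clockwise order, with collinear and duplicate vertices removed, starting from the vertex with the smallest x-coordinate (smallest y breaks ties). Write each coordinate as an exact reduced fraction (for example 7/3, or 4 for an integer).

1. After x ≥ 6: [(6,21/8) (11,2) (17,16) (6,252/13)]
2. After x ≤ 20: [(6,21/8) (11,2) (17,16) (6,252/13)]
3. After y ≥ 6: [(6,6) (89/7,6) (17,16) (6,252/13)]
4. After y ≤ 11: [(6,11) (6,6) (89/7,6) (104/7,11)]
5. Canonical ring: [(6,6) (89/7,6) (104/7,11) (6,11)]

Clipped polygon: [(6,6) (89/7,6) (104/7,11) (6,11)]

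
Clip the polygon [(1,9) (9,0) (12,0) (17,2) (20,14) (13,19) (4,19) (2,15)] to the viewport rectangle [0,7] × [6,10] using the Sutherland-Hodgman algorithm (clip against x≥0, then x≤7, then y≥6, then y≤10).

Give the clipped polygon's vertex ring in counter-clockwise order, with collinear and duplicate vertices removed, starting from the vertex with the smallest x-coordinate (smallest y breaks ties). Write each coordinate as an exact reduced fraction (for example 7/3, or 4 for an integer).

Clipped polygon: [(1,9) (11/3,6) (7,6) (7,10) (7/6,10)]

1. After x ≥ 0: [(1,9) (9,0) (12,0) (17,2) (20,14) (13,19) (4,19) (2,15)]
2. After x ≤ 7: [(1,9) (7,9/4) (7,19) (4,19) (2,15)]
3. After y ≥ 6: [(1,9) (11/3,6) (7,6) (7,19) (4,19) (2,15)]
4. After y ≤ 10: [(7/6,10) (1,9) (11/3,6) (7,6) (7,10)]
5. Canonical ring: [(1,9) (11/3,6) (7,6) (7,10) (7/6,10)]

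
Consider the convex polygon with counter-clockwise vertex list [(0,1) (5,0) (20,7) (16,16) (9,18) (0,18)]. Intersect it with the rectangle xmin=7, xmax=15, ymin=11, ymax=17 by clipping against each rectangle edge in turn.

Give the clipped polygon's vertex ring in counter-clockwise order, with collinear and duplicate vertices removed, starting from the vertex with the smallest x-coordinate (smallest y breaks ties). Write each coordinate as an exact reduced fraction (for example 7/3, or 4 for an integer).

Clipped polygon: [(7,11) (15,11) (15,114/7) (25/2,17) (7,17)]

1. After x ≥ 7: [(7,14/15) (20,7) (16,16) (9,18) (7,18)]
2. After x ≤ 15: [(7,14/15) (15,14/3) (15,114/7) (9,18) (7,18)]
3. After y ≥ 11: [(7,11) (15,11) (15,114/7) (9,18) (7,18)]
4. After y ≤ 17: [(7,17) (7,11) (15,11) (15,114/7) (25/2,17)]
5. Canonical ring: [(7,11) (15,11) (15,114/7) (25/2,17) (7,17)]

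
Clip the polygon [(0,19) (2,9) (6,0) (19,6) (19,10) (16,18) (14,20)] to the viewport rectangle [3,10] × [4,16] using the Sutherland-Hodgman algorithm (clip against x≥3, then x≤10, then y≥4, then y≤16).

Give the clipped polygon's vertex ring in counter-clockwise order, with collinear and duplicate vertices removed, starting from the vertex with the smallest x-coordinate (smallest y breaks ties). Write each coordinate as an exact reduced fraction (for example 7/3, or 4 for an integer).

Clipped polygon: [(3,27/4) (38/9,4) (10,4) (10,16) (3,16)]

1. After x ≥ 3: [(3,269/14) (3,27/4) (6,0) (19,6) (19,10) (16,18) (14,20)]
2. After x ≤ 10: [(10,138/7) (3,269/14) (3,27/4) (6,0) (10,24/13)]
3. After y ≥ 4: [(10,4) (10,138/7) (3,269/14) (3,27/4) (38/9,4)]
4. After y ≤ 16: [(10,4) (10,16) (3,16) (3,27/4) (38/9,4)]
5. Canonical ring: [(3,27/4) (38/9,4) (10,4) (10,16) (3,16)]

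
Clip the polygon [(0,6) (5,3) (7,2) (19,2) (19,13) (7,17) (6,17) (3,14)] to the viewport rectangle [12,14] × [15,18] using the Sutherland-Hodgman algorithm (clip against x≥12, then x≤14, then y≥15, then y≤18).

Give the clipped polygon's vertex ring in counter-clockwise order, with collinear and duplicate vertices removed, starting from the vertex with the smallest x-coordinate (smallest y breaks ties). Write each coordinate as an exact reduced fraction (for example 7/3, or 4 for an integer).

1. After x ≥ 12: [(12,2) (19,2) (19,13) (12,46/3)]
2. After x ≤ 14: [(12,2) (14,2) (14,44/3) (12,46/3)]
3. After y ≥ 15: [(12,15) (13,15) (12,46/3)]
4. After y ≤ 18: [(12,15) (13,15) (12,46/3)]
5. Canonical ring: [(12,15) (13,15) (12,46/3)]

Clipped polygon: [(12,15) (13,15) (12,46/3)]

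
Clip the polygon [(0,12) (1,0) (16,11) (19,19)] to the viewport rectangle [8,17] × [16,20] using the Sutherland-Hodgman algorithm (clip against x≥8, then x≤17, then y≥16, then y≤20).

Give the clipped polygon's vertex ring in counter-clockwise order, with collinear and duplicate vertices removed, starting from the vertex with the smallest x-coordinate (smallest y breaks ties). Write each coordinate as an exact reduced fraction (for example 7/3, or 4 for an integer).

Clipped polygon: [(76/7,16) (17,16) (17,347/19)]

1. After x ≥ 8: [(8,284/19) (8,77/15) (16,11) (19,19)]
2. After x ≤ 17: [(17,347/19) (8,284/19) (8,77/15) (16,11) (17,41/3)]
3. After y ≥ 16: [(17,16) (17,347/19) (76/7,16)]
4. After y ≤ 20: [(17,16) (17,347/19) (76/7,16)]
5. Canonical ring: [(76/7,16) (17,16) (17,347/19)]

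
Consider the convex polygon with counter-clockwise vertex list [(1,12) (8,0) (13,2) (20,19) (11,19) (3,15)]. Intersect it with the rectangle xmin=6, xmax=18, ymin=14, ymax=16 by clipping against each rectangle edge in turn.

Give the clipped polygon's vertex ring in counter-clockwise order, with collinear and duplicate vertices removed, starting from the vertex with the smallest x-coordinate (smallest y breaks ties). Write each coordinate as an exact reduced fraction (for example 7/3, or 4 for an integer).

Clipped polygon: [(6,14) (305/17,14) (18,99/7) (18,16) (6,16)]

1. After x ≥ 6: [(6,24/7) (8,0) (13,2) (20,19) (11,19) (6,33/2)]
2. After x ≤ 18: [(6,24/7) (8,0) (13,2) (18,99/7) (18,19) (11,19) (6,33/2)]
3. After y ≥ 14: [(6,14) (305/17,14) (18,99/7) (18,19) (11,19) (6,33/2)]
4. After y ≤ 16: [(6,16) (6,14) (305/17,14) (18,99/7) (18,16)]
5. Canonical ring: [(6,14) (305/17,14) (18,99/7) (18,16) (6,16)]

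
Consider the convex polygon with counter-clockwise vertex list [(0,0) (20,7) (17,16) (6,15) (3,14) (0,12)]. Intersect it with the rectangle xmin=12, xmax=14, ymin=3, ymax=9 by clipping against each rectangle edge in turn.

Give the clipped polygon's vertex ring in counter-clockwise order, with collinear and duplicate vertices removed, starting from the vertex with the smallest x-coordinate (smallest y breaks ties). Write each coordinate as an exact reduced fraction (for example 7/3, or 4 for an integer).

Clipped polygon: [(12,21/5) (14,49/10) (14,9) (12,9)]

1. After x ≥ 12: [(12,21/5) (20,7) (17,16) (12,171/11)]
2. After x ≤ 14: [(12,21/5) (14,49/10) (14,173/11) (12,171/11)]
3. After y ≥ 3: [(12,21/5) (14,49/10) (14,173/11) (12,171/11)]
4. After y ≤ 9: [(12,9) (12,21/5) (14,49/10) (14,9)]
5. Canonical ring: [(12,21/5) (14,49/10) (14,9) (12,9)]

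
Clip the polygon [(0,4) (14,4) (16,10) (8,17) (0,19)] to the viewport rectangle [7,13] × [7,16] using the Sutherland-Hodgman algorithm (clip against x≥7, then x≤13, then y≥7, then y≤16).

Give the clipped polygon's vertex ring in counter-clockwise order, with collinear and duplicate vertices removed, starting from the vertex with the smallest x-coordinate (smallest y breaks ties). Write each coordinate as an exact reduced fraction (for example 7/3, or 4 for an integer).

1. After x ≥ 7: [(7,4) (14,4) (16,10) (8,17) (7,69/4)]
2. After x ≤ 13: [(7,4) (13,4) (13,101/8) (8,17) (7,69/4)]
3. After y ≥ 7: [(7,7) (13,7) (13,101/8) (8,17) (7,69/4)]
4. After y ≤ 16: [(7,16) (7,7) (13,7) (13,101/8) (64/7,16)]
5. Canonical ring: [(7,7) (13,7) (13,101/8) (64/7,16) (7,16)]

Clipped polygon: [(7,7) (13,7) (13,101/8) (64/7,16) (7,16)]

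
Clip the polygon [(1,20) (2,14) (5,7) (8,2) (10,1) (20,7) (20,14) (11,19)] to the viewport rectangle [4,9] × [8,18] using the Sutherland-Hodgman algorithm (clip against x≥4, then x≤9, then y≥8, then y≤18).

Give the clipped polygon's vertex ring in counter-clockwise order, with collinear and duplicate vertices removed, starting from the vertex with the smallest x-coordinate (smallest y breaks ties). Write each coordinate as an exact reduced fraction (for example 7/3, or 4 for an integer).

Clipped polygon: [(4,28/3) (32/7,8) (9,8) (9,18) (4,18)]

1. After x ≥ 4: [(4,197/10) (4,28/3) (5,7) (8,2) (10,1) (20,7) (20,14) (11,19)]
2. After x ≤ 9: [(9,96/5) (4,197/10) (4,28/3) (5,7) (8,2) (9,3/2)]
3. After y ≥ 8: [(9,8) (9,96/5) (4,197/10) (4,28/3) (32/7,8)]
4. After y ≤ 18: [(9,8) (9,18) (4,18) (4,28/3) (32/7,8)]
5. Canonical ring: [(4,28/3) (32/7,8) (9,8) (9,18) (4,18)]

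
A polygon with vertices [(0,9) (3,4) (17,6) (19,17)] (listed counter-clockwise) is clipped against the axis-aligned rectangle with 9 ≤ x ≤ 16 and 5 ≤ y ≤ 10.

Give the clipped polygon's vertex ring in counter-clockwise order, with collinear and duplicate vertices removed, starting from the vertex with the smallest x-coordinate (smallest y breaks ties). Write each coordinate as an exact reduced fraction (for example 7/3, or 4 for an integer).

Clipped polygon: [(9,5) (10,5) (16,41/7) (16,10) (9,10)]

1. After x ≥ 9: [(9,243/19) (9,34/7) (17,6) (19,17)]
2. After x ≤ 16: [(16,299/19) (9,243/19) (9,34/7) (16,41/7)]
3. After y ≥ 5: [(16,299/19) (9,243/19) (9,5) (10,5) (16,41/7)]
4. After y ≤ 10: [(16,10) (9,10) (9,5) (10,5) (16,41/7)]
5. Canonical ring: [(9,5) (10,5) (16,41/7) (16,10) (9,10)]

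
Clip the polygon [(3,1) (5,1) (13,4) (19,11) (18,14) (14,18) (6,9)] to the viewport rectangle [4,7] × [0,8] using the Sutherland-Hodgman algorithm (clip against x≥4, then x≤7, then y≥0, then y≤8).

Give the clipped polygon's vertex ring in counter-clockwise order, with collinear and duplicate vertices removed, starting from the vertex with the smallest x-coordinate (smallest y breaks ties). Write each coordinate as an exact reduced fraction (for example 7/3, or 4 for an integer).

Clipped polygon: [(4,1) (5,1) (7,7/4) (7,8) (45/8,8) (4,11/3)]

1. After x ≥ 4: [(4,11/3) (4,1) (5,1) (13,4) (19,11) (18,14) (14,18) (6,9)]
2. After x ≤ 7: [(4,11/3) (4,1) (5,1) (7,7/4) (7,81/8) (6,9)]
3. After y ≥ 0: [(4,11/3) (4,1) (5,1) (7,7/4) (7,81/8) (6,9)]
4. After y ≤ 8: [(45/8,8) (4,11/3) (4,1) (5,1) (7,7/4) (7,8)]
5. Canonical ring: [(4,1) (5,1) (7,7/4) (7,8) (45/8,8) (4,11/3)]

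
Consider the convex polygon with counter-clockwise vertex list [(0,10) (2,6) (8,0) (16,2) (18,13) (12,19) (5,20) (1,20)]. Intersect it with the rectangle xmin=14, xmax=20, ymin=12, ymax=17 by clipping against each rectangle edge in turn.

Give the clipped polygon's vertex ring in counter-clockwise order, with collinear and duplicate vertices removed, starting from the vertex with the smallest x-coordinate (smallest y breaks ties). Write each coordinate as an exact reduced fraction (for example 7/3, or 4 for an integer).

Clipped polygon: [(14,12) (196/11,12) (18,13) (14,17)]

1. After x ≥ 14: [(14,3/2) (16,2) (18,13) (14,17)]
2. After x ≤ 20: [(14,3/2) (16,2) (18,13) (14,17)]
3. After y ≥ 12: [(14,12) (196/11,12) (18,13) (14,17)]
4. After y ≤ 17: [(14,12) (196/11,12) (18,13) (14,17)]
5. Canonical ring: [(14,12) (196/11,12) (18,13) (14,17)]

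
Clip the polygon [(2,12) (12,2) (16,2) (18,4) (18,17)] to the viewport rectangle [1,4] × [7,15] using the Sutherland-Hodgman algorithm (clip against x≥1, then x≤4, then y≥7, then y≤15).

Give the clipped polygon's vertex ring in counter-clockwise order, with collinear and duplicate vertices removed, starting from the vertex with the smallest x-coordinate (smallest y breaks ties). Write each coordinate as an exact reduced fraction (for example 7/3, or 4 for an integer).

Clipped polygon: [(2,12) (4,10) (4,101/8)]

1. After x ≥ 1: [(2,12) (12,2) (16,2) (18,4) (18,17)]
2. After x ≤ 4: [(4,101/8) (2,12) (4,10)]
3. After y ≥ 7: [(4,101/8) (2,12) (4,10)]
4. After y ≤ 15: [(4,101/8) (2,12) (4,10)]
5. Canonical ring: [(2,12) (4,10) (4,101/8)]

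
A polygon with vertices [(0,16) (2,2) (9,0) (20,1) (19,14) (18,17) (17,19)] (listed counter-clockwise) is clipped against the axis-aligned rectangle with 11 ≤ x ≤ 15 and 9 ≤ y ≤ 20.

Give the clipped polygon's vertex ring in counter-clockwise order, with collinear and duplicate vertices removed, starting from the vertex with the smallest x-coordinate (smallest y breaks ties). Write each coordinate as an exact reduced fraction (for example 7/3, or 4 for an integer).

1. After x ≥ 11: [(11,305/17) (11,2/11) (20,1) (19,14) (18,17) (17,19)]
2. After x ≤ 15: [(15,317/17) (11,305/17) (11,2/11) (15,6/11)]
3. After y ≥ 9: [(15,9) (15,317/17) (11,305/17) (11,9)]
4. After y ≤ 20: [(15,9) (15,317/17) (11,305/17) (11,9)]
5. Canonical ring: [(11,9) (15,9) (15,317/17) (11,305/17)]

Clipped polygon: [(11,9) (15,9) (15,317/17) (11,305/17)]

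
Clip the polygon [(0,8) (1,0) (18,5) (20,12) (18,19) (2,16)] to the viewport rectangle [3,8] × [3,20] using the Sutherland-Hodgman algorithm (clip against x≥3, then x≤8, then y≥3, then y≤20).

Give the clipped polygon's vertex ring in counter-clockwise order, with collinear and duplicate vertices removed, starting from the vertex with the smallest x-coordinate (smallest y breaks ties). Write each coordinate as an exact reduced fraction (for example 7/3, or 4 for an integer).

1. After x ≥ 3: [(3,10/17) (18,5) (20,12) (18,19) (3,259/16)]
2. After x ≤ 8: [(3,10/17) (8,35/17) (8,137/8) (3,259/16)]
3. After y ≥ 3: [(3,3) (8,3) (8,137/8) (3,259/16)]
4. After y ≤ 20: [(3,3) (8,3) (8,137/8) (3,259/16)]
5. Canonical ring: [(3,3) (8,3) (8,137/8) (3,259/16)]

Clipped polygon: [(3,3) (8,3) (8,137/8) (3,259/16)]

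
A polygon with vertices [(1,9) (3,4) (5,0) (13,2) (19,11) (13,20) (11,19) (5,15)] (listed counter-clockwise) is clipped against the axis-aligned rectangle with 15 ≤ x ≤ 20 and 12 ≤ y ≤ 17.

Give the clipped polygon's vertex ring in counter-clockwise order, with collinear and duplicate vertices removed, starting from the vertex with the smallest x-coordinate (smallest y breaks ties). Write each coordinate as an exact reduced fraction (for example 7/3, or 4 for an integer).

Clipped polygon: [(15,12) (55/3,12) (15,17)]

1. After x ≥ 15: [(15,5) (19,11) (15,17)]
2. After x ≤ 20: [(15,5) (19,11) (15,17)]
3. After y ≥ 12: [(15,12) (55/3,12) (15,17)]
4. After y ≤ 17: [(15,12) (55/3,12) (15,17)]
5. Canonical ring: [(15,12) (55/3,12) (15,17)]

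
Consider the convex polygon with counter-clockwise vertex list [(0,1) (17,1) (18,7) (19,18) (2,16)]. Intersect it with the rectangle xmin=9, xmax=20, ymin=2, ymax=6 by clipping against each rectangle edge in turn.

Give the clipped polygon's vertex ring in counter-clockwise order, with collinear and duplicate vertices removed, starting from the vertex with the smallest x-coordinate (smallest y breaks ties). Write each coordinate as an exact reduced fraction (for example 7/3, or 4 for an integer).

1. After x ≥ 9: [(9,1) (17,1) (18,7) (19,18) (9,286/17)]
2. After x ≤ 20: [(9,1) (17,1) (18,7) (19,18) (9,286/17)]
3. After y ≥ 2: [(9,2) (103/6,2) (18,7) (19,18) (9,286/17)]
4. After y ≤ 6: [(9,6) (9,2) (103/6,2) (107/6,6)]
5. Canonical ring: [(9,2) (103/6,2) (107/6,6) (9,6)]

Clipped polygon: [(9,2) (103/6,2) (107/6,6) (9,6)]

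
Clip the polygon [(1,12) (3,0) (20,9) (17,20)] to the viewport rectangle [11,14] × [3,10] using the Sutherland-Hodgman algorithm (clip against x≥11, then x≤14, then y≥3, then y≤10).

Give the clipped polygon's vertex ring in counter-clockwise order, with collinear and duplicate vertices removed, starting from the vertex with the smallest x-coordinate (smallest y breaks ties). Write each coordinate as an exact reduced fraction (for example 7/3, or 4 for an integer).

1. After x ≥ 11: [(11,17) (11,72/17) (20,9) (17,20)]
2. After x ≤ 14: [(14,37/2) (11,17) (11,72/17) (14,99/17)]
3. After y ≥ 3: [(14,37/2) (11,17) (11,72/17) (14,99/17)]
4. After y ≤ 10: [(14,10) (11,10) (11,72/17) (14,99/17)]
5. Canonical ring: [(11,72/17) (14,99/17) (14,10) (11,10)]

Clipped polygon: [(11,72/17) (14,99/17) (14,10) (11,10)]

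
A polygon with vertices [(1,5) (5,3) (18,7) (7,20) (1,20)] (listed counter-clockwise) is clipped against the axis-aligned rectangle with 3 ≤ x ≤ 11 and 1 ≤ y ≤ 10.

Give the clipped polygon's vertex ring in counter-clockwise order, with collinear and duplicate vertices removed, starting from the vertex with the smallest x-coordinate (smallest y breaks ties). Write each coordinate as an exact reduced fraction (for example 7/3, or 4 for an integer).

Clipped polygon: [(3,4) (5,3) (11,63/13) (11,10) (3,10)]

1. After x ≥ 3: [(3,4) (5,3) (18,7) (7,20) (3,20)]
2. After x ≤ 11: [(3,4) (5,3) (11,63/13) (11,168/11) (7,20) (3,20)]
3. After y ≥ 1: [(3,4) (5,3) (11,63/13) (11,168/11) (7,20) (3,20)]
4. After y ≤ 10: [(3,10) (3,4) (5,3) (11,63/13) (11,10)]
5. Canonical ring: [(3,4) (5,3) (11,63/13) (11,10) (3,10)]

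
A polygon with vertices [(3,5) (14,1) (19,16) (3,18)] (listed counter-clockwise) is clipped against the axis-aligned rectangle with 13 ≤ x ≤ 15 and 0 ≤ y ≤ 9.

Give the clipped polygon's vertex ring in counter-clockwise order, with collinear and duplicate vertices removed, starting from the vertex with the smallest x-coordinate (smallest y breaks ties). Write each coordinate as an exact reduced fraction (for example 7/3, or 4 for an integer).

Clipped polygon: [(13,15/11) (14,1) (15,4) (15,9) (13,9)]

1. After x ≥ 13: [(13,15/11) (14,1) (19,16) (13,67/4)]
2. After x ≤ 15: [(13,15/11) (14,1) (15,4) (15,33/2) (13,67/4)]
3. After y ≥ 0: [(13,15/11) (14,1) (15,4) (15,33/2) (13,67/4)]
4. After y ≤ 9: [(13,9) (13,15/11) (14,1) (15,4) (15,9)]
5. Canonical ring: [(13,15/11) (14,1) (15,4) (15,9) (13,9)]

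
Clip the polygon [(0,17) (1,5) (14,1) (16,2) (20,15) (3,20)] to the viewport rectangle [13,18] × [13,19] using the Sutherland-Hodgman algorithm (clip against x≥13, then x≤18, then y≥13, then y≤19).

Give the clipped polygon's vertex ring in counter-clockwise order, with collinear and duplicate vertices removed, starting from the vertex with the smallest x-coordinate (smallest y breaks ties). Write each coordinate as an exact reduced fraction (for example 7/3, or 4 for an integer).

Clipped polygon: [(13,13) (18,13) (18,265/17) (13,290/17)]

1. After x ≥ 13: [(13,17/13) (14,1) (16,2) (20,15) (13,290/17)]
2. After x ≤ 18: [(13,17/13) (14,1) (16,2) (18,17/2) (18,265/17) (13,290/17)]
3. After y ≥ 13: [(13,13) (18,13) (18,265/17) (13,290/17)]
4. After y ≤ 19: [(13,13) (18,13) (18,265/17) (13,290/17)]
5. Canonical ring: [(13,13) (18,13) (18,265/17) (13,290/17)]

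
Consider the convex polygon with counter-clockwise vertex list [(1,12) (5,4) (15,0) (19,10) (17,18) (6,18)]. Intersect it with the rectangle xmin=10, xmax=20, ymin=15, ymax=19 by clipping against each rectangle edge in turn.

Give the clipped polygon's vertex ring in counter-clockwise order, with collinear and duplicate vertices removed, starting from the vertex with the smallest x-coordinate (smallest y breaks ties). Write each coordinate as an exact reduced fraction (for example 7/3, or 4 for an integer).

1. After x ≥ 10: [(10,2) (15,0) (19,10) (17,18) (10,18)]
2. After x ≤ 20: [(10,2) (15,0) (19,10) (17,18) (10,18)]
3. After y ≥ 15: [(10,15) (71/4,15) (17,18) (10,18)]
4. After y ≤ 19: [(10,15) (71/4,15) (17,18) (10,18)]
5. Canonical ring: [(10,15) (71/4,15) (17,18) (10,18)]

Clipped polygon: [(10,15) (71/4,15) (17,18) (10,18)]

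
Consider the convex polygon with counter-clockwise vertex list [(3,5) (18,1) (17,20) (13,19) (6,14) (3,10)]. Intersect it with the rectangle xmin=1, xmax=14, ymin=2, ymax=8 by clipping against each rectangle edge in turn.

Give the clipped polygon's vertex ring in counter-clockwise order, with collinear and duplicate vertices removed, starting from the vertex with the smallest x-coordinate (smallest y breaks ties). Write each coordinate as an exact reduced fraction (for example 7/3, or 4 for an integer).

Clipped polygon: [(3,5) (14,31/15) (14,8) (3,8)]

1. After x ≥ 1: [(3,5) (18,1) (17,20) (13,19) (6,14) (3,10)]
2. After x ≤ 14: [(3,5) (14,31/15) (14,77/4) (13,19) (6,14) (3,10)]
3. After y ≥ 2: [(3,5) (14,31/15) (14,77/4) (13,19) (6,14) (3,10)]
4. After y ≤ 8: [(3,8) (3,5) (14,31/15) (14,8)]
5. Canonical ring: [(3,5) (14,31/15) (14,8) (3,8)]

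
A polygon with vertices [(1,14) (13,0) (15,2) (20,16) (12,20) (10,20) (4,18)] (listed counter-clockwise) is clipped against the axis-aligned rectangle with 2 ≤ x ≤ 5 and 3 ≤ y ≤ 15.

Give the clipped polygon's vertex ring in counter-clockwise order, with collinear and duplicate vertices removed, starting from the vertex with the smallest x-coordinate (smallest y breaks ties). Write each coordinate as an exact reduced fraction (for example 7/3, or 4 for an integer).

Clipped polygon: [(2,77/6) (5,28/3) (5,15) (2,15)]

1. After x ≥ 2: [(2,46/3) (2,77/6) (13,0) (15,2) (20,16) (12,20) (10,20) (4,18)]
2. After x ≤ 5: [(2,46/3) (2,77/6) (5,28/3) (5,55/3) (4,18)]
3. After y ≥ 3: [(2,46/3) (2,77/6) (5,28/3) (5,55/3) (4,18)]
4. After y ≤ 15: [(2,15) (2,77/6) (5,28/3) (5,15)]
5. Canonical ring: [(2,77/6) (5,28/3) (5,15) (2,15)]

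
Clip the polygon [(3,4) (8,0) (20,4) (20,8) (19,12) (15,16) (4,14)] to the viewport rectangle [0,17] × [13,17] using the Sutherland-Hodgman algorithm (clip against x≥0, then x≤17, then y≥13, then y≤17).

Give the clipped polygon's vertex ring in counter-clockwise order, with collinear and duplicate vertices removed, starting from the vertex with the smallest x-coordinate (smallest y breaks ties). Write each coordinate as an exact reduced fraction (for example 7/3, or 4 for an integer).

1. After x ≥ 0: [(3,4) (8,0) (20,4) (20,8) (19,12) (15,16) (4,14)]
2. After x ≤ 17: [(3,4) (8,0) (17,3) (17,14) (15,16) (4,14)]
3. After y ≥ 13: [(39/10,13) (17,13) (17,14) (15,16) (4,14)]
4. After y ≤ 17: [(39/10,13) (17,13) (17,14) (15,16) (4,14)]
5. Canonical ring: [(39/10,13) (17,13) (17,14) (15,16) (4,14)]

Clipped polygon: [(39/10,13) (17,13) (17,14) (15,16) (4,14)]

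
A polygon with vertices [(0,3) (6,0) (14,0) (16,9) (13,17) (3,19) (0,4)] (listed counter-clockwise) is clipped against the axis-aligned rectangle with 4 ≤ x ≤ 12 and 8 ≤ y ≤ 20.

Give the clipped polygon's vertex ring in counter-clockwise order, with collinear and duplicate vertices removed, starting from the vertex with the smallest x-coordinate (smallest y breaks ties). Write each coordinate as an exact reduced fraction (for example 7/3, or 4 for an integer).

1. After x ≥ 4: [(4,1) (6,0) (14,0) (16,9) (13,17) (4,94/5)]
2. After x ≤ 12: [(4,1) (6,0) (12,0) (12,86/5) (4,94/5)]
3. After y ≥ 8: [(4,8) (12,8) (12,86/5) (4,94/5)]
4. After y ≤ 20: [(4,8) (12,8) (12,86/5) (4,94/5)]
5. Canonical ring: [(4,8) (12,8) (12,86/5) (4,94/5)]

Clipped polygon: [(4,8) (12,8) (12,86/5) (4,94/5)]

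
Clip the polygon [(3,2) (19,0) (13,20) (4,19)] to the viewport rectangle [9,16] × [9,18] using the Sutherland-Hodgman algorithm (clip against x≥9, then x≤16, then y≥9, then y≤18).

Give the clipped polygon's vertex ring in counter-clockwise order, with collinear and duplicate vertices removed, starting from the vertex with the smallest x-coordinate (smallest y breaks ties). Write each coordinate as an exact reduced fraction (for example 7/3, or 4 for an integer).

1. After x ≥ 9: [(9,5/4) (19,0) (13,20) (9,176/9)]
2. After x ≤ 16: [(9,5/4) (16,3/8) (16,10) (13,20) (9,176/9)]
3. After y ≥ 9: [(9,9) (16,9) (16,10) (13,20) (9,176/9)]
4. After y ≤ 18: [(9,18) (9,9) (16,9) (16,10) (68/5,18)]
5. Canonical ring: [(9,9) (16,9) (16,10) (68/5,18) (9,18)]

Clipped polygon: [(9,9) (16,9) (16,10) (68/5,18) (9,18)]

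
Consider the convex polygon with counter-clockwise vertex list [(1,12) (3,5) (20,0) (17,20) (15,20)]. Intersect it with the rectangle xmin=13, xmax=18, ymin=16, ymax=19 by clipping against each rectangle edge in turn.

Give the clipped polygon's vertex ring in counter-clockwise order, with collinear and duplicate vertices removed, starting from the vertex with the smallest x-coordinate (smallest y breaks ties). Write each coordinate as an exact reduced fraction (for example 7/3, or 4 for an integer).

Clipped polygon: [(13,16) (88/5,16) (343/20,19) (53/4,19) (13,132/7)]

1. After x ≥ 13: [(13,132/7) (13,35/17) (20,0) (17,20) (15,20)]
2. After x ≤ 18: [(13,132/7) (13,35/17) (18,10/17) (18,40/3) (17,20) (15,20)]
3. After y ≥ 16: [(13,132/7) (13,16) (88/5,16) (17,20) (15,20)]
4. After y ≤ 19: [(53/4,19) (13,132/7) (13,16) (88/5,16) (343/20,19)]
5. Canonical ring: [(13,16) (88/5,16) (343/20,19) (53/4,19) (13,132/7)]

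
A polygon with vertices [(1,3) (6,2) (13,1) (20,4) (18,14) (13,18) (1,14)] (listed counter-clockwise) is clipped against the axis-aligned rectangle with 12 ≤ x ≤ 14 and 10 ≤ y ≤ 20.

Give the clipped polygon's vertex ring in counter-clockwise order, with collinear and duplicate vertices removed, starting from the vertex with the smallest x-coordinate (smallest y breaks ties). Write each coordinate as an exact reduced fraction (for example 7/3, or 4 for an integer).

Clipped polygon: [(12,10) (14,10) (14,86/5) (13,18) (12,53/3)]

1. After x ≥ 12: [(12,8/7) (13,1) (20,4) (18,14) (13,18) (12,53/3)]
2. After x ≤ 14: [(12,8/7) (13,1) (14,10/7) (14,86/5) (13,18) (12,53/3)]
3. After y ≥ 10: [(12,10) (14,10) (14,86/5) (13,18) (12,53/3)]
4. After y ≤ 20: [(12,10) (14,10) (14,86/5) (13,18) (12,53/3)]
5. Canonical ring: [(12,10) (14,10) (14,86/5) (13,18) (12,53/3)]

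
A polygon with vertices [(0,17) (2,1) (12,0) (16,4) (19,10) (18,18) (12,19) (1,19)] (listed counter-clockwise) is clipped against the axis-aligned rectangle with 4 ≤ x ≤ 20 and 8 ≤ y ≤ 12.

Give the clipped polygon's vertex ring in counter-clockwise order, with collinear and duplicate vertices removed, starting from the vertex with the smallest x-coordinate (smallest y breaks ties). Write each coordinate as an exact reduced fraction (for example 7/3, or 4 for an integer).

Clipped polygon: [(4,8) (18,8) (19,10) (75/4,12) (4,12)]

1. After x ≥ 4: [(4,4/5) (12,0) (16,4) (19,10) (18,18) (12,19) (4,19)]
2. After x ≤ 20: [(4,4/5) (12,0) (16,4) (19,10) (18,18) (12,19) (4,19)]
3. After y ≥ 8: [(4,8) (18,8) (19,10) (18,18) (12,19) (4,19)]
4. After y ≤ 12: [(4,12) (4,8) (18,8) (19,10) (75/4,12)]
5. Canonical ring: [(4,8) (18,8) (19,10) (75/4,12) (4,12)]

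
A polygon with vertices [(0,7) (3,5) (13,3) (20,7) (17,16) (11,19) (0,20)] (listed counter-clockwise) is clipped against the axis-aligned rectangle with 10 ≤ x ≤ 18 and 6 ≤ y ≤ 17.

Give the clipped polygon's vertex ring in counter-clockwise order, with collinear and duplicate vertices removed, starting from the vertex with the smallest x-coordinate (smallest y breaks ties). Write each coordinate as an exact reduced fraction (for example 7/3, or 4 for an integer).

1. After x ≥ 10: [(10,18/5) (13,3) (20,7) (17,16) (11,19) (10,210/11)]
2. After x ≤ 18: [(10,18/5) (13,3) (18,41/7) (18,13) (17,16) (11,19) (10,210/11)]
3. After y ≥ 6: [(10,6) (18,6) (18,13) (17,16) (11,19) (10,210/11)]
4. After y ≤ 17: [(10,17) (10,6) (18,6) (18,13) (17,16) (15,17)]
5. Canonical ring: [(10,6) (18,6) (18,13) (17,16) (15,17) (10,17)]

Clipped polygon: [(10,6) (18,6) (18,13) (17,16) (15,17) (10,17)]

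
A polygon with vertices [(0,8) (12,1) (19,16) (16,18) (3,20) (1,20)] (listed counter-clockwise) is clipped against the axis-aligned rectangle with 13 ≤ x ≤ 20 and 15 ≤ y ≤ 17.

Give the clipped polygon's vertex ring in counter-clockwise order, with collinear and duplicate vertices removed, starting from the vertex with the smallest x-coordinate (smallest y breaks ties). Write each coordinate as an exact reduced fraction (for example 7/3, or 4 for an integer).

Clipped polygon: [(13,15) (278/15,15) (19,16) (35/2,17) (13,17)]

1. After x ≥ 13: [(13,22/7) (19,16) (16,18) (13,240/13)]
2. After x ≤ 20: [(13,22/7) (19,16) (16,18) (13,240/13)]
3. After y ≥ 15: [(13,15) (278/15,15) (19,16) (16,18) (13,240/13)]
4. After y ≤ 17: [(13,17) (13,15) (278/15,15) (19,16) (35/2,17)]
5. Canonical ring: [(13,15) (278/15,15) (19,16) (35/2,17) (13,17)]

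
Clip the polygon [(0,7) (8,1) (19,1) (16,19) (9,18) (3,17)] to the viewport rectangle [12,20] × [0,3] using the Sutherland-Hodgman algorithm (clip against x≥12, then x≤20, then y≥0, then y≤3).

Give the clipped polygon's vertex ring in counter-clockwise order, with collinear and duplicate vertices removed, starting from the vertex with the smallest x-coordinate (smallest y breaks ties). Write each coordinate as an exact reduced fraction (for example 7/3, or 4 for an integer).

1. After x ≥ 12: [(12,1) (19,1) (16,19) (12,129/7)]
2. After x ≤ 20: [(12,1) (19,1) (16,19) (12,129/7)]
3. After y ≥ 0: [(12,1) (19,1) (16,19) (12,129/7)]
4. After y ≤ 3: [(12,3) (12,1) (19,1) (56/3,3)]
5. Canonical ring: [(12,1) (19,1) (56/3,3) (12,3)]

Clipped polygon: [(12,1) (19,1) (56/3,3) (12,3)]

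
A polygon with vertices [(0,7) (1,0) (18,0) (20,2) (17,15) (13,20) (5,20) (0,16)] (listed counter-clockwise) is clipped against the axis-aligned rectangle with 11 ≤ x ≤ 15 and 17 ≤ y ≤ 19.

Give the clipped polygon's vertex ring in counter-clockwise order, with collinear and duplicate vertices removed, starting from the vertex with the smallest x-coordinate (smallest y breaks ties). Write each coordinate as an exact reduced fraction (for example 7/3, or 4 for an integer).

Clipped polygon: [(11,17) (15,17) (15,35/2) (69/5,19) (11,19)]

1. After x ≥ 11: [(11,0) (18,0) (20,2) (17,15) (13,20) (11,20)]
2. After x ≤ 15: [(11,0) (15,0) (15,35/2) (13,20) (11,20)]
3. After y ≥ 17: [(11,17) (15,17) (15,35/2) (13,20) (11,20)]
4. After y ≤ 19: [(11,19) (11,17) (15,17) (15,35/2) (69/5,19)]
5. Canonical ring: [(11,17) (15,17) (15,35/2) (69/5,19) (11,19)]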